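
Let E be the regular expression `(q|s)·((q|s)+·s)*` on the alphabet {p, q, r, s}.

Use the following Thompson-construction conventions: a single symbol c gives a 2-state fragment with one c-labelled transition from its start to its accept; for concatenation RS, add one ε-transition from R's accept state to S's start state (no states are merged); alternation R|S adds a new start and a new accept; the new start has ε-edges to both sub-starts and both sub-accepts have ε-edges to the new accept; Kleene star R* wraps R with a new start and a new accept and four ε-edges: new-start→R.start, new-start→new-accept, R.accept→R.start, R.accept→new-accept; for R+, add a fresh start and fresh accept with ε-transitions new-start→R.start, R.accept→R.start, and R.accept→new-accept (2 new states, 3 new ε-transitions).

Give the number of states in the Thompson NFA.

18

Per subexpression:
Each of the 5 symbol leaves contributes a 2-state fragment.
  q|s → 6 states
  q|s → 6 states
  (q|s)+ → 8 states
  (q|s)+·s → 10 states
  ((q|s)+·s)* → 12 states
  (q|s)·((q|s)+·s)* → 18 states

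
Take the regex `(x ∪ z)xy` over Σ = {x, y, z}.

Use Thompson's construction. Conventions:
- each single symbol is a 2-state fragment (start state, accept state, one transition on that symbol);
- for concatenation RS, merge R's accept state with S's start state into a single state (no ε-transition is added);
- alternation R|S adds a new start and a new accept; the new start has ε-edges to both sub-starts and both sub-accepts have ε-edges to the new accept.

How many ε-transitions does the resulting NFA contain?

4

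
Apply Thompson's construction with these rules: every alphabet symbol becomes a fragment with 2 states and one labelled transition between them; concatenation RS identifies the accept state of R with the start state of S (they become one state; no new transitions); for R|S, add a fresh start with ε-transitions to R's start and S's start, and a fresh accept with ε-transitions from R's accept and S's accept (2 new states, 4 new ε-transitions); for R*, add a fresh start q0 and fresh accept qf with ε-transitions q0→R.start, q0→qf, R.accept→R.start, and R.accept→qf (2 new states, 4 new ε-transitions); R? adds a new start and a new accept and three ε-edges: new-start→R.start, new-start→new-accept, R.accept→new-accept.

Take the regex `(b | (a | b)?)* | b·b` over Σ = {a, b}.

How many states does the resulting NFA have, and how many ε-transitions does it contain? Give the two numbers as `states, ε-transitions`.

By structural recursion:
Each of the 5 symbol leaves contributes 2 states and 0 ε-transitions.
  a | b → 6 states, 4 ε-transitions
  (a | b)? → 8 states, 7 ε-transitions
  b | (a | b)? → 12 states, 11 ε-transitions
  (b | (a | b)?)* → 14 states, 15 ε-transitions
  b·b → 3 states, 0 ε-transitions
  (b | (a | b)?)* | b·b → 19 states, 19 ε-transitions

19, 19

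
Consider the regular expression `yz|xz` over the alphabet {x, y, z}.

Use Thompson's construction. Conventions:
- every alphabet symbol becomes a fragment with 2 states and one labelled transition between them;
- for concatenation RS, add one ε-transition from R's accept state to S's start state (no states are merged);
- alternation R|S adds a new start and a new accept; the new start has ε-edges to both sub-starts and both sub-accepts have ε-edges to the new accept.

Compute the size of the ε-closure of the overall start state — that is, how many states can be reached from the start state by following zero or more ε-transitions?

3

Compute the ε-closure size of each fragment's start state recursively; a symbol fragment's start has no outgoing ε-edge, so its closure is just itself (size 1).
  yz — same as the first factor's closure: |ε-closure| = 1
  xz — |ε-closure| equals the left operand's closure size = 1 (its accept is not ε-reachable, so the closure stops there)
  yz|xz — new start ε-reaches every alternative's start; none of them accept ε, so the new accept is not reached: |ε-closure| = 1 + 1 + 1 = 3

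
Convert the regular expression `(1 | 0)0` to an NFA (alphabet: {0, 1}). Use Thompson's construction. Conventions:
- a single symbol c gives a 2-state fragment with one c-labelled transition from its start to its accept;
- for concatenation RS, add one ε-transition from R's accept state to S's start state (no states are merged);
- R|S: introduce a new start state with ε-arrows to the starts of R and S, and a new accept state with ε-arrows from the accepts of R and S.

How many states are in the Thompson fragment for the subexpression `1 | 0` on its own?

Fragment for `1 | 0`:
Each of the 2 symbol leaves contributes a 2-state fragment.
  1 | 0 : 6 states

6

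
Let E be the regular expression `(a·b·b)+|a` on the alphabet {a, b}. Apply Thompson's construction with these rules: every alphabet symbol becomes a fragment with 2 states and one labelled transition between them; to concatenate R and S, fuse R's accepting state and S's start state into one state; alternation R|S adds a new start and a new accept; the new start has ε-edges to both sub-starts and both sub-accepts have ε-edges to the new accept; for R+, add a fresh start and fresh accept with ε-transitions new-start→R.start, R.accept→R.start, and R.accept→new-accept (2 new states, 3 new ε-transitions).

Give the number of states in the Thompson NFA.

Per subexpression:
Each of the 4 symbol leaves contributes a 2-state fragment.
  a·b·b = 4 states
  (a·b·b)+ = 6 states
  (a·b·b)+|a = 10 states

10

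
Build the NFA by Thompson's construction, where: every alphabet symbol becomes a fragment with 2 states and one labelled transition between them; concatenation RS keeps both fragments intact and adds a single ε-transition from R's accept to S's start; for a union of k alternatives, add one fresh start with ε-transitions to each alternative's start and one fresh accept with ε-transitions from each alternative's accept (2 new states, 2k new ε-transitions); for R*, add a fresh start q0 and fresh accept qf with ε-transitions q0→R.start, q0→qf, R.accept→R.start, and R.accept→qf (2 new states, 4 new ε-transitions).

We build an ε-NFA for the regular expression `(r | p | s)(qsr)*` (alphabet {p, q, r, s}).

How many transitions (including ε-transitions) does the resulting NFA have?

Building bottom-up:
Each of the 6 symbol leaves contributes 1 transition (1 symbol, 0 ε).
  r | p | s → 9 transitions (3 symbol, 6 ε)
  qsr → 5 transitions (3 symbol, 2 ε)
  (qsr)* → 9 transitions (3 symbol, 6 ε)
  (r | p | s)(qsr)* → 19 transitions (6 symbol, 13 ε)

19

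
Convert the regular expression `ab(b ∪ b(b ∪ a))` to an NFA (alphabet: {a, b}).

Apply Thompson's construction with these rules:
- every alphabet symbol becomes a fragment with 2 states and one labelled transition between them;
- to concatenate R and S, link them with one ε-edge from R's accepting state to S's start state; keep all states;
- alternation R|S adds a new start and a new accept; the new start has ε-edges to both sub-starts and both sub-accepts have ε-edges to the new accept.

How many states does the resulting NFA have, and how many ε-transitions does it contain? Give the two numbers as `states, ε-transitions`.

Bottom-up over the parse tree:
Each of the 6 symbol leaves contributes 2 states and 0 ε-transitions.
  b ∪ a : 6 states, 4 ε-transitions
  b(b ∪ a) : 8 states, 5 ε-transitions
  b ∪ b(b ∪ a) : 12 states, 9 ε-transitions
  ab(b ∪ b(b ∪ a)) : 16 states, 11 ε-transitions

16, 11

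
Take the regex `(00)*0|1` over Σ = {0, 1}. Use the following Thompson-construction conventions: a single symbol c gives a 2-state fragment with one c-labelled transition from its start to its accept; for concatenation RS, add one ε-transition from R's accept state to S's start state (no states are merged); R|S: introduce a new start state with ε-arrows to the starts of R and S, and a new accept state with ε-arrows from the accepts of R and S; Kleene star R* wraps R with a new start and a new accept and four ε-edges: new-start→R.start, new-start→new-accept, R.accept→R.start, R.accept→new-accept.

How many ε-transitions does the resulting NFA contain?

10

Building bottom-up:
Each of the 4 symbol leaves contributes 0 ε-transitions.
  00 — 1 ε-transition
  (00)* — 5 ε-transitions
  (00)*0 — 6 ε-transitions
  (00)*0|1 — 10 ε-transitions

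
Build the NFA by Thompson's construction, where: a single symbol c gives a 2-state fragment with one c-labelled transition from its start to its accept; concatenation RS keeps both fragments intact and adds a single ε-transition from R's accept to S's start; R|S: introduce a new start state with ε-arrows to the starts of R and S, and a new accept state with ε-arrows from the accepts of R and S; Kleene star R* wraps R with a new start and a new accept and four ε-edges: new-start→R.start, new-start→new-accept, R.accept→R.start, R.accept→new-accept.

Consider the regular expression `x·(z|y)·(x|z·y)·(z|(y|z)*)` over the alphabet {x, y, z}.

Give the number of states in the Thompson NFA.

28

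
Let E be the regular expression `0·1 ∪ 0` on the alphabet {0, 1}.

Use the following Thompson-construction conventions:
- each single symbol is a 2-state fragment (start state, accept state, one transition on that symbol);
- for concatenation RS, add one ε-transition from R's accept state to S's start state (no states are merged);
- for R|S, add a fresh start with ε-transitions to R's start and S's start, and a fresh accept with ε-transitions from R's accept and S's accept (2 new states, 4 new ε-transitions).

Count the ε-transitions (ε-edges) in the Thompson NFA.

Per subexpression:
Each of the 3 symbol leaves contributes 0 ε-transitions.
  0·1 → 1 ε-transition
  0·1 ∪ 0 → 5 ε-transitions

5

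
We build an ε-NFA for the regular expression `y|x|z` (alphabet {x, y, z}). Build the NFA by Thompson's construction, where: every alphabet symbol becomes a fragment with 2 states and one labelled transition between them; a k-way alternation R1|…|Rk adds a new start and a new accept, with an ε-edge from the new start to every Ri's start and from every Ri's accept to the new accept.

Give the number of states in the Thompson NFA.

Per subexpression:
Each of the 3 symbol leaves contributes a 2-state fragment.
  y|x|z → 8 states

8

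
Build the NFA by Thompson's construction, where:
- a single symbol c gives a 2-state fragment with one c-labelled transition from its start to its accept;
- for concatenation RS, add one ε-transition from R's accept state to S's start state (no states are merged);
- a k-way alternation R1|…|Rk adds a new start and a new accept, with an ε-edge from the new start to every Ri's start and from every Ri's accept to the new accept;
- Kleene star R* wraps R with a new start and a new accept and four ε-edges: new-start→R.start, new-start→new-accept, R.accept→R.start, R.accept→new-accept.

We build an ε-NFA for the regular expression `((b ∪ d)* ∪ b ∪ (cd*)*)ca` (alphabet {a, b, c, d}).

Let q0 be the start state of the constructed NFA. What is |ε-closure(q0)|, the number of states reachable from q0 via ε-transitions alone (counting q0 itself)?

Let C(F) = |ε-closure(F.start)| within fragment F, and note whether F accepts ε. Symbol fragments have C = 1 and do not accept ε. Then:
  b ∪ d : C = 1 + 1 + 1 = 3 (the new accept is not ε-reachable since no branch accepts ε)
  (b ∪ d)* : new start has ε-edges to the inner start and to the new accept, so C = 2 + 3 = 5
  d* : new start has ε-edges to the inner start and to the new accept, so C = 2 + 1 = 3
  cd* : same as the first factor's closure: C = 1
  (cd*)* : the star's fresh start ε-reaches both the body's start and the fresh accept: C = 2 + 1 = 3
  (b ∪ d)* ∪ b ∪ (cd*)* : C = 1 (new start) + (5 + 1 + 3) + 1 (new accept, since some branch ε-reaches its own accept) = 11
  ((b ∪ d)* ∪ b ∪ (cd*)*)ca : C = 11 + 1 = 12 (closure spills across the concat boundary because the left factor accepts ε)

12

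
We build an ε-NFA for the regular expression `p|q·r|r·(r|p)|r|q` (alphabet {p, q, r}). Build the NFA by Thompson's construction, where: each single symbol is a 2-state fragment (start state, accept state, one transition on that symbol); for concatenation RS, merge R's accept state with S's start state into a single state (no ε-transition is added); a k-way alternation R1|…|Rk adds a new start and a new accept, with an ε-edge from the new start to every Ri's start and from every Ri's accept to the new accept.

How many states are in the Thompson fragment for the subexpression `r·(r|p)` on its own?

Fragment for `r·(r|p)`:
Each of the 3 symbol leaves contributes a 2-state fragment.
  r|p : 6 states
  r·(r|p) : 7 states

7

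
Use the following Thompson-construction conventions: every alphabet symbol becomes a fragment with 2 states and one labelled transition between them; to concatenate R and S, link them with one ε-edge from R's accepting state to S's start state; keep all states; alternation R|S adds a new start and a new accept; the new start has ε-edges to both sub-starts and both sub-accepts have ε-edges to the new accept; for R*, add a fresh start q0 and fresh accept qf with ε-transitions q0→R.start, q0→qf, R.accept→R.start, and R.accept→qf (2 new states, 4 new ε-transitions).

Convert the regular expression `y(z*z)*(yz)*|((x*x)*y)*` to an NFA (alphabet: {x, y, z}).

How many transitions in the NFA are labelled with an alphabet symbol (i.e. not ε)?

8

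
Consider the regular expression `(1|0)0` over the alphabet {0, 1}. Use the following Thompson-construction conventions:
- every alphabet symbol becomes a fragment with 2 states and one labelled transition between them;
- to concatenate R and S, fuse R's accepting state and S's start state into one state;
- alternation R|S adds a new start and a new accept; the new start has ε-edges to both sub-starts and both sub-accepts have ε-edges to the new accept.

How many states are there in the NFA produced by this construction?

7

Building bottom-up:
Each of the 3 symbol leaves contributes a 2-state fragment.
  1|0 = 6 states
  (1|0)0 = 7 states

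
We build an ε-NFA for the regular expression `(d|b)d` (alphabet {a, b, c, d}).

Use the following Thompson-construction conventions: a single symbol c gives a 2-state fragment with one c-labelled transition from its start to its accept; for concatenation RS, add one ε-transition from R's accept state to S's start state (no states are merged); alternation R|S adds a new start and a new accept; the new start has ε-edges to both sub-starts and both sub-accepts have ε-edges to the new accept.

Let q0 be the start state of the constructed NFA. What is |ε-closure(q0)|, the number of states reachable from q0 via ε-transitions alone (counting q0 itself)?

Work bottom-up. For each fragment F, track |ε-closure(F.start)| and whether F's accept lies in that closure (i.e. whether F accepts ε). A single-symbol fragment has closure size 1 and does not accept ε.
  d|b : |ε-closure| = 1 + 1 + 1 = 3 (the new accept is not ε-reachable since no branch accepts ε)
  (d|b)d : same as the first factor's closure: |ε-closure| = 3

3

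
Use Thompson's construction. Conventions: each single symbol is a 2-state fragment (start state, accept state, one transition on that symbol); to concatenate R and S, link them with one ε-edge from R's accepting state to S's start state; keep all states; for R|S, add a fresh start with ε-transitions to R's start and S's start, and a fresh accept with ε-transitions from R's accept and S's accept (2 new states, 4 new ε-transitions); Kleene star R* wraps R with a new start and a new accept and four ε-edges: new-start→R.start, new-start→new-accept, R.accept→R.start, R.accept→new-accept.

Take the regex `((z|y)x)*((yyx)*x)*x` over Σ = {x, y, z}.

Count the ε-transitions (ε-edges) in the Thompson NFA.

22

Bottom-up over the parse tree:
Each of the 8 symbol leaves contributes 0 ε-transitions.
  z|y = 4 ε-transitions
  (z|y)x = 5 ε-transitions
  ((z|y)x)* = 9 ε-transitions
  yyx = 2 ε-transitions
  (yyx)* = 6 ε-transitions
  (yyx)*x = 7 ε-transitions
  ((yyx)*x)* = 11 ε-transitions
  ((z|y)x)*((yyx)*x)*x = 22 ε-transitions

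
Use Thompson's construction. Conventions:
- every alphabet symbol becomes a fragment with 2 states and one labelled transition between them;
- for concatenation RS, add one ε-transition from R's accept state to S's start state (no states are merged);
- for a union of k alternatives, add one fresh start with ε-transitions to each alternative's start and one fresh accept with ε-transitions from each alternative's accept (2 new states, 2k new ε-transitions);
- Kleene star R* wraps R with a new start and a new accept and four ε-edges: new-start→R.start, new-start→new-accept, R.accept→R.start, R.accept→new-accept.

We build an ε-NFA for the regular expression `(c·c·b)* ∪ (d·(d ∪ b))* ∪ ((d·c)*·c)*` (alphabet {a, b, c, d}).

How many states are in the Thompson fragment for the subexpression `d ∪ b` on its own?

6

Fragment for `d ∪ b`:
Each of the 2 symbol leaves contributes a 2-state fragment.
  d ∪ b : 6 states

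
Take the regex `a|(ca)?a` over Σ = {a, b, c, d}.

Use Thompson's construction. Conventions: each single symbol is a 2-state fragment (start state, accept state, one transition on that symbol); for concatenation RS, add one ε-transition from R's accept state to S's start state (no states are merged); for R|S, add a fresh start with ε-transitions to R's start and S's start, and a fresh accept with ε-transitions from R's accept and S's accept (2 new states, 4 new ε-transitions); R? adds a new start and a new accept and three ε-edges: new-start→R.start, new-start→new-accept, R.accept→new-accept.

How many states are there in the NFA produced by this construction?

12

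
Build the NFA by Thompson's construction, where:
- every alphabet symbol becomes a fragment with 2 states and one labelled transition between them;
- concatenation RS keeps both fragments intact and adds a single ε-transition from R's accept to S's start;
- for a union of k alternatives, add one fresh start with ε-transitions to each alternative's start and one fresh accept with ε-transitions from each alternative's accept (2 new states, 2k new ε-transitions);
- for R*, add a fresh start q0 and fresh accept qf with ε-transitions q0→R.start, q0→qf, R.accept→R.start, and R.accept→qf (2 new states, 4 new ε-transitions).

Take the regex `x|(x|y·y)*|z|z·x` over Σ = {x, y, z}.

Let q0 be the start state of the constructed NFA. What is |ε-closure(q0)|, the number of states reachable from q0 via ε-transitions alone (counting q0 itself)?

10

Work bottom-up. For each fragment F, track |ε-closure(F.start)| and whether F's accept lies in that closure (i.e. whether F accepts ε). A single-symbol fragment has closure size 1 and does not accept ε.
  y·y — |ε-closure| equals the left operand's closure size = 1 (its accept is not ε-reachable, so the closure stops there)
  x|y·y — new start ε-reaches every alternative's start; none of them accept ε, so the new accept is not reached: |ε-closure| = 1 + 1 + 1 = 3
  (x|y·y)* — |ε-closure| = 1 (new start) + 3 (body) + 1 (new accept) = 5
  z·x — |ε-closure| equals the left operand's closure size = 1 (its accept is not ε-reachable, so the closure stops there)
  x|(x|y·y)*|z|z·x — new start ε-reaches every alternative's start; at least one alternative accepts ε, so the union's new accept is reached too: |ε-closure| = 1 + 1 + 5 + 1 + 1 + 1 = 10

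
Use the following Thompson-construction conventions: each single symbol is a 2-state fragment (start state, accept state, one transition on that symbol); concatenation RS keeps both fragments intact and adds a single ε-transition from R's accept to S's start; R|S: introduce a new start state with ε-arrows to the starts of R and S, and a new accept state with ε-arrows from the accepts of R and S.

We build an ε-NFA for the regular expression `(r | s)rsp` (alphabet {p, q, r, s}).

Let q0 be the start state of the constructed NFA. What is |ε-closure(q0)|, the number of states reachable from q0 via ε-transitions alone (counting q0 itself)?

3

Compute the ε-closure size of each fragment's start state recursively; a symbol fragment's start has no outgoing ε-edge, so its closure is just itself (size 1).
  r | s → new start ε-reaches every alternative's start; none of them accept ε, so the new accept is not reached: |closure| = 1 + 1 + 1 = 3
  (r | s)rsp → same as the first factor's closure: |closure| = 3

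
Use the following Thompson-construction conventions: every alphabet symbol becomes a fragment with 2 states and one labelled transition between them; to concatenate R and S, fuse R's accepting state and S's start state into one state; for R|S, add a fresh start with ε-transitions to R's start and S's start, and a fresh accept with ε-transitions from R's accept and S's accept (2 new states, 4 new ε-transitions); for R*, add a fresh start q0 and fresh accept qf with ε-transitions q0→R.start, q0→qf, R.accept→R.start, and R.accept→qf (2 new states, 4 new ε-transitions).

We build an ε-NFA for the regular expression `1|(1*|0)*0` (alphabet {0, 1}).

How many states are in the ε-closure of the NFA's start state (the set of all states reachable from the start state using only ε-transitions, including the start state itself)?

10

Let C(F) = |ε-closure(F.start)| within fragment F, and note whether F accepts ε. Symbol fragments have C = 1 and do not accept ε. Then:
  1* → |ε-closure| = 1 (new start) + 1 (body) + 1 (new accept) = 3
  1*|0 → new start ε-reaches every alternative's start; at least one alternative accepts ε, so the union's new accept is reached too: |ε-closure| = 1 + 3 + 1 + 1 = 6
  (1*|0)* → |ε-closure| = 1 (new start) + 6 (body) + 1 (new accept) = 8
  (1*|0)*0 → the left operand accepts ε, so the closure extends into the next operand (the shared merged state is already counted); |ε-closure| = 8 + (1−1) = 8
  1|(1*|0)*0 → new start ε-reaches every alternative's start; none of them accept ε, so the new accept is not reached: |ε-closure| = 1 + 1 + 8 = 10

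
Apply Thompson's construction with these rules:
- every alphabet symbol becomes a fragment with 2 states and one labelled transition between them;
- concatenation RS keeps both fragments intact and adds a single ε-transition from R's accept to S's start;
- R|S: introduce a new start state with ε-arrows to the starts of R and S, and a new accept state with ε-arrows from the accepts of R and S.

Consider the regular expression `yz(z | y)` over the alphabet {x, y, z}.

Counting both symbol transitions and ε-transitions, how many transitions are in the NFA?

10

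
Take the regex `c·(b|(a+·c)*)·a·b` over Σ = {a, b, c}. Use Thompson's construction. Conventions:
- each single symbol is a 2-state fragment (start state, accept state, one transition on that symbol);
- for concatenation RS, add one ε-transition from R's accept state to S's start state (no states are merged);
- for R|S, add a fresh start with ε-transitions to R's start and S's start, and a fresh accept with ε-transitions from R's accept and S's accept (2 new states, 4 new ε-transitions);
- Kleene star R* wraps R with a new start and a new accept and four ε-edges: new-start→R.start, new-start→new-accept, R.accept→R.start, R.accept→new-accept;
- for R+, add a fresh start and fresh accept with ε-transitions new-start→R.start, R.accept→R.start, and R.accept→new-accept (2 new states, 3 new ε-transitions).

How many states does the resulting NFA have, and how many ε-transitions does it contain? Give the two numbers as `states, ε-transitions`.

18, 15

Building bottom-up:
Each of the 6 symbol leaves contributes 2 states and 0 ε-transitions.
  a+ = 4 states, 3 ε-transitions
  a+·c = 6 states, 4 ε-transitions
  (a+·c)* = 8 states, 8 ε-transitions
  b|(a+·c)* = 12 states, 12 ε-transitions
  c·(b|(a+·c)*)·a·b = 18 states, 15 ε-transitions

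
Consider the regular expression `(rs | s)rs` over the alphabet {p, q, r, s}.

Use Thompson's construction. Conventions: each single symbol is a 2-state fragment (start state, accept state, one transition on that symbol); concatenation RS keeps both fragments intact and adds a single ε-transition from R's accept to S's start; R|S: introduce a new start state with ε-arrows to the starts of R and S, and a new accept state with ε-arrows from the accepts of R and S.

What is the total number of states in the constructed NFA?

12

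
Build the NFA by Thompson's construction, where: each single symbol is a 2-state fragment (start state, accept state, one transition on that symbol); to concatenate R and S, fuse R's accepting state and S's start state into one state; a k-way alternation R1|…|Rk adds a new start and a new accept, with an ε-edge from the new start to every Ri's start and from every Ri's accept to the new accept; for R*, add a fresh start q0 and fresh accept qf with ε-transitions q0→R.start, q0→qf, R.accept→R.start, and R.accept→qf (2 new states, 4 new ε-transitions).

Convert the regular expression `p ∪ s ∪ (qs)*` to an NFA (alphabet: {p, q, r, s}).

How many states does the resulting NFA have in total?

11

Building bottom-up:
Each of the 4 symbol leaves contributes a 2-state fragment.
  qs : 3 states
  (qs)* : 5 states
  p ∪ s ∪ (qs)* : 11 states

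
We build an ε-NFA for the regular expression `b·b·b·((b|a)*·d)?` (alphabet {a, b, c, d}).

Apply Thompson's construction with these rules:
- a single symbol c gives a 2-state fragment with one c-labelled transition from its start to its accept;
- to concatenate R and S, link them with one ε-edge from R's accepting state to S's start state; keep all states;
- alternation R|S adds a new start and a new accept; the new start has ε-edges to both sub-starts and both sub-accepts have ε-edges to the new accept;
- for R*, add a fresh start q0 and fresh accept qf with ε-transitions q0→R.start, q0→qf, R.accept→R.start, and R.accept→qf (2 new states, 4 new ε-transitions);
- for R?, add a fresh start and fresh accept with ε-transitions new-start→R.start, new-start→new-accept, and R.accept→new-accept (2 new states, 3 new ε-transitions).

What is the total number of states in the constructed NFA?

Recursing over subexpressions:
Each of the 6 symbol leaves contributes a 2-state fragment.
  b|a — 6 states
  (b|a)* — 8 states
  (b|a)*·d — 10 states
  ((b|a)*·d)? — 12 states
  b·b·b·((b|a)*·d)? — 18 states

18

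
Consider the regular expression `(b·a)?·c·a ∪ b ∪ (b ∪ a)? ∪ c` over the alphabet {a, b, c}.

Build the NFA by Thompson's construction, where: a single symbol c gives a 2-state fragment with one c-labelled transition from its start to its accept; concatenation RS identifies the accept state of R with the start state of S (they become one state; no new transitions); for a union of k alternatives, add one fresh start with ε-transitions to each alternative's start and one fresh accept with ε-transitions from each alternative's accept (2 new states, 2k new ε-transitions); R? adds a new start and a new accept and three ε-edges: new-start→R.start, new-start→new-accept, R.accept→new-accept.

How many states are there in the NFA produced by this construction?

21

Bottom-up over the parse tree:
Each of the 8 symbol leaves contributes a 2-state fragment.
  b·a → 3 states
  (b·a)? → 5 states
  (b·a)?·c·a → 7 states
  b ∪ a → 6 states
  (b ∪ a)? → 8 states
  (b·a)?·c·a ∪ b ∪ (b ∪ a)? ∪ c → 21 states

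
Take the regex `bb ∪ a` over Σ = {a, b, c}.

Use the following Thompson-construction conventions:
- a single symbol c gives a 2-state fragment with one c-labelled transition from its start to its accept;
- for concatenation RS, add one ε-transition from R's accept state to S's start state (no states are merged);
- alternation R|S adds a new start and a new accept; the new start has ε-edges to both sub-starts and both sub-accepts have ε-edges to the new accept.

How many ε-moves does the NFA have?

5

Building bottom-up:
Each of the 3 symbol leaves contributes 0 ε-transitions.
  bb → 1 ε-transition
  bb ∪ a → 5 ε-transitions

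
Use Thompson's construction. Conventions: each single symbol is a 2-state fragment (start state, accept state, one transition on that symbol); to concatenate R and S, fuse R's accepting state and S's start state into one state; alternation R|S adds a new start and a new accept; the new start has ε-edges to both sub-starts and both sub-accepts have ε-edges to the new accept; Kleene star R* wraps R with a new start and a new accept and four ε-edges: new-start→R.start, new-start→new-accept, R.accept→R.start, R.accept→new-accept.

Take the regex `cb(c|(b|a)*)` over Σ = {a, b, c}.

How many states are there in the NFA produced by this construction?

By structural recursion:
Each of the 5 symbol leaves contributes a 2-state fragment.
  b|a → 6 states
  (b|a)* → 8 states
  c|(b|a)* → 12 states
  cb(c|(b|a)*) → 14 states

14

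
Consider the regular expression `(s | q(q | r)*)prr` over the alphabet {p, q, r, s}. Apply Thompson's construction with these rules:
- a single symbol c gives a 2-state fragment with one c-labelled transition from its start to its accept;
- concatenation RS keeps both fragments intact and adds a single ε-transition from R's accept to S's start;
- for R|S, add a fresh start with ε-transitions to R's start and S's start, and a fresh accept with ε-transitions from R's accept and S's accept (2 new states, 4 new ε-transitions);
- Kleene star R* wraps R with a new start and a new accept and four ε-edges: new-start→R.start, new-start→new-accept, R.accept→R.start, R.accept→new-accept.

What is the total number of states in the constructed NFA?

20

Bottom-up over the parse tree:
Each of the 7 symbol leaves contributes a 2-state fragment.
  q | r : 6 states
  (q | r)* : 8 states
  q(q | r)* : 10 states
  s | q(q | r)* : 14 states
  (s | q(q | r)*)prr : 20 states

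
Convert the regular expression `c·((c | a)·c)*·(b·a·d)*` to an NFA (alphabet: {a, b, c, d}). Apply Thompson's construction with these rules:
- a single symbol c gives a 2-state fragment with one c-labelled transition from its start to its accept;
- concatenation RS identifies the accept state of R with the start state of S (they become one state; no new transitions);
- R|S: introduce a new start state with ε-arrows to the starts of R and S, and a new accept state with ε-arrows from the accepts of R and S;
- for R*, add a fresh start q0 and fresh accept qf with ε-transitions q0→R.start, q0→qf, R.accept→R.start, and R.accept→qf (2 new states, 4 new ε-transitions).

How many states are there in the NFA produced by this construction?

15

Bottom-up over the parse tree:
Each of the 7 symbol leaves contributes a 2-state fragment.
  c | a : 6 states
  (c | a)·c : 7 states
  ((c | a)·c)* : 9 states
  b·a·d : 4 states
  (b·a·d)* : 6 states
  c·((c | a)·c)*·(b·a·d)* : 15 states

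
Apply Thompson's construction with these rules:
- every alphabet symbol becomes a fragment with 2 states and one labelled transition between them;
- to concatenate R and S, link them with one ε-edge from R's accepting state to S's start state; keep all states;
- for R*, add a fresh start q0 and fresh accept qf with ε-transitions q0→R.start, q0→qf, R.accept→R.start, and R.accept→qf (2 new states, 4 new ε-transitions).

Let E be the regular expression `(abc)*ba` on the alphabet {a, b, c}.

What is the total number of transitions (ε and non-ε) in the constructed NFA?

Per subexpression:
Each of the 5 symbol leaves contributes 1 transition (1 symbol, 0 ε).
  abc → 5 transitions (3 symbol, 2 ε)
  (abc)* → 9 transitions (3 symbol, 6 ε)
  (abc)*ba → 13 transitions (5 symbol, 8 ε)

13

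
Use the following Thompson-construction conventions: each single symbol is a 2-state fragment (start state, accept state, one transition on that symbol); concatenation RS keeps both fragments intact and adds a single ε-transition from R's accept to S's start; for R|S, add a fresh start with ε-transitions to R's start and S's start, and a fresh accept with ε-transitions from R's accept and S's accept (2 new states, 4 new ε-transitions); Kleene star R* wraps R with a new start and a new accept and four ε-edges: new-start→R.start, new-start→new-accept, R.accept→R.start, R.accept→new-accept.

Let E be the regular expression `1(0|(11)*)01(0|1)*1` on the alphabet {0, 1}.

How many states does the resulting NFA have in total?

Per subexpression:
Each of the 9 symbol leaves contributes a 2-state fragment.
  11 = 4 states
  (11)* = 6 states
  0|(11)* = 10 states
  0|1 = 6 states
  (0|1)* = 8 states
  1(0|(11)*)01(0|1)*1 = 26 states

26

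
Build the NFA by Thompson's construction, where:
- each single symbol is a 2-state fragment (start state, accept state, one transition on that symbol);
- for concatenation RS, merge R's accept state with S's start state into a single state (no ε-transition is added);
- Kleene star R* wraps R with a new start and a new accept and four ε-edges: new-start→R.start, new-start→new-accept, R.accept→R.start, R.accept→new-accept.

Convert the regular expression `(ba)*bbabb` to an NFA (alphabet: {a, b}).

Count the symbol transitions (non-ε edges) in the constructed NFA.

7

By structural recursion:
Each of the 7 symbol leaves contributes exactly 1 symbol transition.
  ba = 2 symbol transitions
  (ba)* = 2 symbol transitions
  (ba)*bbabb = 7 symbol transitions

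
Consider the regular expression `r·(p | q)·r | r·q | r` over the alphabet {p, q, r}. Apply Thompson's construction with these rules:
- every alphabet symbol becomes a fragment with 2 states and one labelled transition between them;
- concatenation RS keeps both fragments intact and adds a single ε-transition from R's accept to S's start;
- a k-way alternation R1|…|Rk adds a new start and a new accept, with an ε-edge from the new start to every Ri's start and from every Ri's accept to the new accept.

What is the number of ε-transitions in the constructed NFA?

13

Per subexpression:
Each of the 7 symbol leaves contributes 0 ε-transitions.
  p | q = 4 ε-transitions
  r·(p | q)·r = 6 ε-transitions
  r·q = 1 ε-transition
  r·(p | q)·r | r·q | r = 13 ε-transitions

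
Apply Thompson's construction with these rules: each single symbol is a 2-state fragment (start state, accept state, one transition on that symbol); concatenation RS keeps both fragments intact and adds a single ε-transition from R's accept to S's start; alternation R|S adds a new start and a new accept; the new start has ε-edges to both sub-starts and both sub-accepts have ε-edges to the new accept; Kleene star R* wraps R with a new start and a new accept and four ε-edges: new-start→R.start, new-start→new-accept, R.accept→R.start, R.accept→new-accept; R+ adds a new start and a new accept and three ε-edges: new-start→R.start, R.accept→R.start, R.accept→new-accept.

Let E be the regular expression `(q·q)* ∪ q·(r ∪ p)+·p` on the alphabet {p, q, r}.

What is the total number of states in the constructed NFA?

20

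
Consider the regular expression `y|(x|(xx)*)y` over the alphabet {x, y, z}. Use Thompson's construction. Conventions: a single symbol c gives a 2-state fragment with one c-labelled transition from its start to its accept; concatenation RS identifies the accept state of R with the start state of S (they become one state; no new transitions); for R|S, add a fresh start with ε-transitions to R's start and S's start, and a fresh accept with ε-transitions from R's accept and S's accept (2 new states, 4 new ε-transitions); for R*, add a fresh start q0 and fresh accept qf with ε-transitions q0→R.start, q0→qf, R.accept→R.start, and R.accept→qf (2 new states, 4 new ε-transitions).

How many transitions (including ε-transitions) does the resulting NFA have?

Bottom-up over the parse tree:
Each of the 5 symbol leaves contributes 1 transition (1 symbol, 0 ε).
  xx : 2 transitions (2 symbol, 0 ε)
  (xx)* : 6 transitions (2 symbol, 4 ε)
  x|(xx)* : 11 transitions (3 symbol, 8 ε)
  (x|(xx)*)y : 12 transitions (4 symbol, 8 ε)
  y|(x|(xx)*)y : 17 transitions (5 symbol, 12 ε)

17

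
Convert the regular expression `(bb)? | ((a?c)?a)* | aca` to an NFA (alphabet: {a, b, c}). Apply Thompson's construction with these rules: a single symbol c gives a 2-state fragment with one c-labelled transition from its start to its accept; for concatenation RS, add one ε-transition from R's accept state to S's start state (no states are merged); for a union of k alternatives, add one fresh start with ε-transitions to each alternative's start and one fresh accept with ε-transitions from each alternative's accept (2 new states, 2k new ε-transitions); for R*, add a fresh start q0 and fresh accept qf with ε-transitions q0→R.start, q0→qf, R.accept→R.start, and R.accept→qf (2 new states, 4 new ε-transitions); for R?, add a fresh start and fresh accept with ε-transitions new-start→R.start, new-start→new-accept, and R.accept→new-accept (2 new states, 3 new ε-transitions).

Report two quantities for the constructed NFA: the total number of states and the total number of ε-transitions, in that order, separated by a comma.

26, 24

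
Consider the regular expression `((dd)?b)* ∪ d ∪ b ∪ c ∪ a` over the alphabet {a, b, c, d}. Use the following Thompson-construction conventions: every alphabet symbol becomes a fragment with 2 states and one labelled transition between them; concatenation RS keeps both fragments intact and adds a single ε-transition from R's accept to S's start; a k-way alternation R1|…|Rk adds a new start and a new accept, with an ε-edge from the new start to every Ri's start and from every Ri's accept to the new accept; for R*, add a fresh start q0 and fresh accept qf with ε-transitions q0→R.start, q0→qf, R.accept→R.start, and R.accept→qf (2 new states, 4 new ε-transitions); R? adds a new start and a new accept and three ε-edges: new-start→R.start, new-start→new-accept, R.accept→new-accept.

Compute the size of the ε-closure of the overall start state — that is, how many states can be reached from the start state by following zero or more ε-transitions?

12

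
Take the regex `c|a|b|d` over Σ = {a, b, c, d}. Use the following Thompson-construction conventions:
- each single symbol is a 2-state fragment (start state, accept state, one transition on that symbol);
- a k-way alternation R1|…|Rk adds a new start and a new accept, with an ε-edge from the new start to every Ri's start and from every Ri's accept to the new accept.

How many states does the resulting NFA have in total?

Recursing over subexpressions:
Each of the 4 symbol leaves contributes a 2-state fragment.
  c|a|b|d : 10 states

10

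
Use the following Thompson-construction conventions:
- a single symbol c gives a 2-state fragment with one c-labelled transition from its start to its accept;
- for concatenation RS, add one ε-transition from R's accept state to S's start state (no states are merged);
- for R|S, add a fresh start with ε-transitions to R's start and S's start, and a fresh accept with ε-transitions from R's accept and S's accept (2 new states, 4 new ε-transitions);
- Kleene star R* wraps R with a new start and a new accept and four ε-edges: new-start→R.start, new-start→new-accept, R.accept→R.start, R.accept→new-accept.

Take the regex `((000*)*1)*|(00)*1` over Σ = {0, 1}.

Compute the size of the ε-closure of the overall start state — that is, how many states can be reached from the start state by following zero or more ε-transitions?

Work bottom-up. For each fragment F, track |ε-closure(F.start)| and whether F's accept lies in that closure (i.e. whether F accepts ε). A single-symbol fragment has closure size 1 and does not accept ε.
  0* : the star's fresh start ε-reaches both the body's start and the fresh accept: C = 2 + 1 = 3
  000* : C equals the left operand's closure size = 1 (its accept is not ε-reachable, so the closure stops there)
  (000*)* : C = 1 (new start) + 1 (body) + 1 (new accept) = 3
  (000*)*1 : the left operand accepts ε, so the closure extends into the next operand (via the concat ε-link); C = 3 + 1 = 4
  ((000*)*1)* : new start has ε-edges to the inner start and to the new accept, so C = 2 + 4 = 6
  00 : same as the first factor's closure: C = 1
  (00)* : new start has ε-edges to the inner start and to the new accept, so C = 2 + 1 = 3
  (00)*1 : C = 3 + 1 = 4 (closure spills across the concat boundary because the left factor accepts ε)
  ((000*)*1)*|(00)*1 : C = 1 (new start) + (6 + 4) + 1 (new accept, since some branch ε-reaches its own accept) = 12

12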